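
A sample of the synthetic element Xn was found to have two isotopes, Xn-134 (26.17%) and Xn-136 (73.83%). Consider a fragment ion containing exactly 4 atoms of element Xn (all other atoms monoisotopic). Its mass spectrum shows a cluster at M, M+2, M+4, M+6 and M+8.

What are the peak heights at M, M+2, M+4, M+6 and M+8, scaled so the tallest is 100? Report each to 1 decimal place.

Expanding (0.2617 + 0.7383)^4:
P(M) = 0.2617^4 = 0.004690
P(M+2) = 4 × 0.2617^3 × 0.7383^1 = 0.052930
P(M+4) = 6 × 0.2617^2 × 0.7383^2 = 0.223988
P(M+6) = 4 × 0.2617^1 × 0.7383^3 = 0.421272
P(M+8) = 0.7383^4 = 0.297120
The M+6 peak is largest (0.421272); scaling to 100 gives 1.1 : 12.6 : 53.2 : 100.0 : 70.5.

1.1 : 12.6 : 53.2 : 100.0 : 70.5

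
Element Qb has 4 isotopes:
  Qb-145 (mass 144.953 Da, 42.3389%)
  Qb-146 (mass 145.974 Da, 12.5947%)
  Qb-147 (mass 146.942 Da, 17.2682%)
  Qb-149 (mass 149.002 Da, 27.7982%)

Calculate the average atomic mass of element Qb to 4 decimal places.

146.5506 Da

Ar = Σ fᵢ·mᵢ = 0.423389 × 144.953 + 0.125947 × 145.974 + 0.172682 × 146.942 + 0.277982 × 149.002
= 61.37151 + 18.38499 + 25.37424 + 41.41987 = 146.55061 Da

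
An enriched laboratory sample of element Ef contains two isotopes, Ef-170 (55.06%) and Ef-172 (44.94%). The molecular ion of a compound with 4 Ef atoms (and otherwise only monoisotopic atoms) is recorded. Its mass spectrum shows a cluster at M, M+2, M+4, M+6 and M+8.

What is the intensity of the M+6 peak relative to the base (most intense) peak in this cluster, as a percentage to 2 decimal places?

Term probabilities: M 0.0919, M+2 0.3001, M+4 0.3674, M+6 0.1999, M+8 0.0408. Base peak = M+4.
P(M+4) = C(4,2) × 0.5506^2 × 0.4494^2 = 6 × 0.30316036 × 0.20196036 = 0.367358 (base)
P(M+6) = C(4,3) × 0.5506^1 × 0.4494^3 = 4 × 0.5506 × 0.09076099 = 0.199892
Relative intensity = 0.199892 / 0.367358 × 100 = 54.41

54.41%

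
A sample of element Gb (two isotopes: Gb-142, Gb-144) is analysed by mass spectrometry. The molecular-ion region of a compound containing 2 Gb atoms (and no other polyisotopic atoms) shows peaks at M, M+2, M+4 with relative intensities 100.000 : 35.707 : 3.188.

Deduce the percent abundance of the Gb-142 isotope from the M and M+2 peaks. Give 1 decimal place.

Write p for the Gb-142 fraction. I(M+2)/I(M) = [C(2,1)·p^1·(1−p)] / p^2 = 2·(1−p)/p = 35.707/100.000 = 0.3571
(1−p)/p = 0.3571/2 = 0.1785  ⇒  p = 1/(1 + 0.1785) = 0.8485
Gb-142: 84.9%, Gb-144: 15.1%.

84.9%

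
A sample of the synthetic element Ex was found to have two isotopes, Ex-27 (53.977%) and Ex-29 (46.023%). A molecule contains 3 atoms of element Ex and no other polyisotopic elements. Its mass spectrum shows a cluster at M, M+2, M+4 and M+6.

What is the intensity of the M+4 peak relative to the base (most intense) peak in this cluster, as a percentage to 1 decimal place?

(0.53977 + 0.46023)^3 gives M 0.1573, M+2 0.4023, M+4 0.3430, M+6 0.0975; the largest is M+2.
P(M+2) = C(3,1) × 0.53977^2 × 0.46023^1 = 3 × 0.29135165 × 0.46023 = 0.402266 (base)
P(M+4) = C(3,2) × 0.53977^1 × 0.46023^2 = 3 × 0.53977 × 0.21181165 = 0.342989
Relative intensity = 0.342989 / 0.402266 × 100 = 85.3

85.3%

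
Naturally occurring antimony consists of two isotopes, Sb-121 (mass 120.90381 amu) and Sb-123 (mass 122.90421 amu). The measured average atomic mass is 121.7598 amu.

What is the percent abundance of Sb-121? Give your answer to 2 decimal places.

Writing the weighted mean with unknown fraction x of Sb-121:
120.90381·x + 122.90421·(1 − x) = 121.7598
(120.90381 − 122.90421)·x = 121.7598 − 122.90421
x = -1.14441 / -2.00040 = 0.57209 → 57.21% Sb-121, 42.79% Sb-123.

57.21%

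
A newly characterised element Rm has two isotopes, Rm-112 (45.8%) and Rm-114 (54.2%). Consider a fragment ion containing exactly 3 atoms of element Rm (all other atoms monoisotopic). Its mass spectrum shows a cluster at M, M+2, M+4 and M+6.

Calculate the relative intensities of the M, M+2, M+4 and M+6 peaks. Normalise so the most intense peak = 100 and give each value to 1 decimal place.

23.8 : 84.5 : 100.0 : 39.4

Expanding (0.458 + 0.542)^3:
P(M) = 0.458^3 = 0.096072
P(M+2) = 3 × 0.458^2 × 0.542^1 = 0.341076
P(M+4) = 3 × 0.458^1 × 0.542^2 = 0.403632
P(M+6) = 0.542^3 = 0.159220
The M+4 peak is largest (0.403632); scaling to 100 gives 23.8 : 84.5 : 100.0 : 39.4.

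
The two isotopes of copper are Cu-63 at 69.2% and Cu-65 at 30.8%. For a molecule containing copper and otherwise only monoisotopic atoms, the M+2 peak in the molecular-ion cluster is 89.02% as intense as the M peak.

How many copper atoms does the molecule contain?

With n Cu atoms, P(M+2)/P(M) = C(n,1)·p^(n−1)q / p^n = n·q/p = n · 0.308/0.692.
n = 0.8902 × 0.692/0.308 = 2.00 ≈ 2

2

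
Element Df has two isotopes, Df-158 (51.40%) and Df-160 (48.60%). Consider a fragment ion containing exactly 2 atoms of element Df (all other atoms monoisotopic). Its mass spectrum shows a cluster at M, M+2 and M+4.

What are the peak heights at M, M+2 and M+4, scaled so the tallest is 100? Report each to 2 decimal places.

Each Df atom is independently Df-158 (p = 0.5140) or Df-160 (q = 0.4860); the cluster is the binomial expansion (p + q)^2.
P(M) = 0.5140^2 = 0.264196
P(M+2) = 2 × 0.5140^1 × 0.4860^1 = 0.499608
P(M+4) = 0.4860^2 = 0.236196
The M+2 peak is largest (0.499608); scaling to 100 gives 52.88 : 100.00 : 47.28.

52.88 : 100.00 : 47.28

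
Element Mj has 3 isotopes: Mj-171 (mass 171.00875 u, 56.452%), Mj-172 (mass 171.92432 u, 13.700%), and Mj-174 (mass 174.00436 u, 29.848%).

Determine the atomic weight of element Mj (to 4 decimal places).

172.0283 u

Ar = Σ fᵢ·mᵢ = 0.56452 × 171.00875 + 0.13700 × 171.92432 + 0.29848 × 174.00436
= 96.537860 + 23.553632 + 51.936821 = 172.028313 u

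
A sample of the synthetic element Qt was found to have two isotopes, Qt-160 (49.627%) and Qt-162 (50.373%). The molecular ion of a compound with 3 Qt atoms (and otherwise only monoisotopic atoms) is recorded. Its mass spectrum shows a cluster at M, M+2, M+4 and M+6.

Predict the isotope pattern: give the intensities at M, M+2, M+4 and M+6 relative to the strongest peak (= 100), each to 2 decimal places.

The 3 Qt atoms are independent, so intensities follow the terms of (0.49627 + 0.50373)^3.
P(M) = 0.49627^3 = 0.122223
P(M+2) = 3 × 0.49627^2 × 0.50373^1 = 0.372182
P(M+4) = 3 × 0.49627^1 × 0.50373^2 = 0.377776
P(M+6) = 0.50373^3 = 0.127818
The M+4 peak is largest (0.377776); scaling to 100 gives 32.35 : 98.52 : 100.00 : 33.83.

32.35 : 98.52 : 100.00 : 33.83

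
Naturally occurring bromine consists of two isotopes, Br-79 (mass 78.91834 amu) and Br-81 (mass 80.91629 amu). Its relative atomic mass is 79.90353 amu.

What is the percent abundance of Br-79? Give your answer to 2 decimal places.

50.69%

Let x be the fractional abundance of Br-79; then Br-81 has abundance 1 − x.
78.91834·x + 80.91629·(1 − x) = 79.90353
(78.91834 − 80.91629)·x = 79.90353 − 80.91629
x = -1.01276 / -1.99795 = 0.50690 → 50.69% Br-79, 49.31% Br-81.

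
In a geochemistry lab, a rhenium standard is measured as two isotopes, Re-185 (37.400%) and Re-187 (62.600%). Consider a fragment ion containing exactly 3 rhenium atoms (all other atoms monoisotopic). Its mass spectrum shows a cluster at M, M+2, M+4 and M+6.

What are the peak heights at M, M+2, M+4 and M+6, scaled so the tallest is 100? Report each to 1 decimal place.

11.9 : 59.7 : 100.0 : 55.8

Each Re atom is independently Re-185 (p = 0.37400) or Re-187 (q = 0.62600); the cluster is the binomial expansion (p + q)^3.
P(M) = 0.37400^3 = 0.052314
P(M+2) = 3 × 0.37400^2 × 0.62600^1 = 0.262687
P(M+4) = 3 × 0.37400^1 × 0.62600^2 = 0.439685
P(M+6) = 0.62600^3 = 0.245314
The M+4 peak is largest (0.439685); scaling to 100 gives 11.9 : 59.7 : 100.0 : 55.8.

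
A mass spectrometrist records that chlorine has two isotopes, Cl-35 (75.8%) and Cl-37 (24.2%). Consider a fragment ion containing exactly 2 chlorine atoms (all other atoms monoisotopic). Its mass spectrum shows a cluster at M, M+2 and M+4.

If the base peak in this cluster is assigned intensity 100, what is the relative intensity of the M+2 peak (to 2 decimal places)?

(0.758 + 0.242)^2 gives M 0.5746, M+2 0.3669, M+4 0.0586; the largest is M.
P(M) = C(2,0) × 0.758^2 × 0.242^0 = 1 × 0.574564 × 1.0000 = 0.574564 (base)
P(M+2) = C(2,1) × 0.758^1 × 0.242^1 = 2 × 0.7580 × 0.2420 = 0.366872
Relative intensity = 0.366872 / 0.574564 × 100 = 63.85

63.85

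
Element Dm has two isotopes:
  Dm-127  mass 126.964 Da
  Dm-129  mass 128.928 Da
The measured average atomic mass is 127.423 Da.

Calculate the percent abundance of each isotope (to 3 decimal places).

Dm-127: 76.629%, Dm-129: 23.371%

Writing the weighted mean with unknown fraction x of Dm-127:
126.964·x + 128.928·(1 − x) = 127.423
(126.964 − 128.928)·x = 127.423 − 128.928
x = -1.505 / -1.964 = 0.76629 → 76.629% Dm-127, 23.371% Dm-129.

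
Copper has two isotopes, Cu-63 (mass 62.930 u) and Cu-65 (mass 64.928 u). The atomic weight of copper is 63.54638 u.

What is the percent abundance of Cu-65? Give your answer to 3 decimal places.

Let x be the fractional abundance of Cu-63; then Cu-65 has abundance 1 − x.
62.930·x + 64.928·(1 − x) = 63.54638
(62.930 − 64.928)·x = 63.54638 − 64.928
x = -1.38162 / -1.998 = 0.69150 → 69.150% Cu-63, 30.850% Cu-65.

30.850%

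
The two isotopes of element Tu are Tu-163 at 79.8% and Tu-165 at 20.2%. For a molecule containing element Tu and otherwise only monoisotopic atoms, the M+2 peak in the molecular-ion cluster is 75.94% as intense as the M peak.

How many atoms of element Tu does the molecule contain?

3

For n independent Tu atoms, I(M+2)/I(M) = n · (abundance Tu-165) / (abundance Tu-163) = n · 0.202/0.798.
n = 0.7594 × 0.798/0.202 = 3.00 ≈ 3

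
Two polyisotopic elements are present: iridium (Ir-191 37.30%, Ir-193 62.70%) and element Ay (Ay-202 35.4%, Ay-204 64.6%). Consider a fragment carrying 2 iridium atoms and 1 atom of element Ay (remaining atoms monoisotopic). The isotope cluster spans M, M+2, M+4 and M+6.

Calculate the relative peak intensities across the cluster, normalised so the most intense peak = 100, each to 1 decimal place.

Iridium pattern (n=2): 0.139129 : 0.467742 : 0.393129
Element Ay pattern (n=1): 0.3540 : 0.6460
Convolve the two distributions (both contribute in 2-u steps):
  M: 0.139129×0.3540 = 0.049252
  M+2: 0.139129×0.6460 + 0.467742×0.3540 = 0.255458
  M+4: 0.467742×0.6460 + 0.393129×0.3540 = 0.441329
  M+6: 0.393129×0.6460 = 0.253961
Scale to base peak (0.441329) = 100: 11.2 : 57.9 : 100.0 : 57.5

11.2 : 57.9 : 100.0 : 57.5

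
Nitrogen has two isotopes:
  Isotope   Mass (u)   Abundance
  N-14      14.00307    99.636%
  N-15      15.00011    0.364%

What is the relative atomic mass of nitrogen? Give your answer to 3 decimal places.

Average mass = Σ (abundance × isotope mass) = 0.99636 × 14.00307 + 0.00364 × 15.00011
= 13.952099 + 0.054600 = 14.006699 u

14.007 u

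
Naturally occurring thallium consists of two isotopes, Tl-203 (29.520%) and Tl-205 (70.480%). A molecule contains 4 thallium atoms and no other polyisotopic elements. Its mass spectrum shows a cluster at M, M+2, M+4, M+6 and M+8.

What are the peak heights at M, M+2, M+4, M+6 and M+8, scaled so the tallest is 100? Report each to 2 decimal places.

1.84 : 17.54 : 62.83 : 100.00 : 59.69

The 4 Tl atoms are independent, so intensities follow the terms of (0.29520 + 0.70480)^4.
P(M) = 0.29520^4 = 0.007594
P(M+2) = 4 × 0.29520^3 × 0.70480^1 = 0.072523
P(M+4) = 6 × 0.29520^2 × 0.70480^2 = 0.259726
P(M+6) = 4 × 0.29520^1 × 0.70480^3 = 0.413403
P(M+8) = 0.70480^4 = 0.246754
The M+6 peak is largest (0.413403); scaling to 100 gives 1.84 : 17.54 : 62.83 : 100.00 : 59.69.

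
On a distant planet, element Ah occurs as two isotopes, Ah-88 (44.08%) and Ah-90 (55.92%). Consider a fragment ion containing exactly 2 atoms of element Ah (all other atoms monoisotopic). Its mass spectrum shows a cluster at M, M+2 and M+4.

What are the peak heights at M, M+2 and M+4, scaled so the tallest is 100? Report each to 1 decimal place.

39.4 : 100.0 : 63.4

Each Ah atom is independently Ah-88 (p = 0.4408) or Ah-90 (q = 0.5592); the cluster is the binomial expansion (p + q)^2.
P(M) = 0.4408^2 = 0.194305
P(M+2) = 2 × 0.4408^1 × 0.5592^1 = 0.492991
P(M+4) = 0.5592^2 = 0.312705
The M+2 peak is largest (0.492991); scaling to 100 gives 39.4 : 100.0 : 63.4.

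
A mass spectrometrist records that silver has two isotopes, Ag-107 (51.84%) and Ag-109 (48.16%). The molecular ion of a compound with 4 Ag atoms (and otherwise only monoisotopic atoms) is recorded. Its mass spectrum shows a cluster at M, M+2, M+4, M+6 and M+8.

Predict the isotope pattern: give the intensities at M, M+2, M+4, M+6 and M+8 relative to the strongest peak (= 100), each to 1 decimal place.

19.3 : 71.8 : 100.0 : 61.9 : 14.4

Expanding (0.5184 + 0.4816)^4:
P(M) = 0.5184^4 = 0.072220
P(M+2) = 4 × 0.5184^3 × 0.4816^1 = 0.268375
P(M+4) = 6 × 0.5184^2 × 0.4816^2 = 0.373985
P(M+6) = 4 × 0.5184^1 × 0.4816^3 = 0.231624
P(M+8) = 0.4816^4 = 0.053795
The M+4 peak is largest (0.373985); scaling to 100 gives 19.3 : 71.8 : 100.0 : 61.9 : 14.4.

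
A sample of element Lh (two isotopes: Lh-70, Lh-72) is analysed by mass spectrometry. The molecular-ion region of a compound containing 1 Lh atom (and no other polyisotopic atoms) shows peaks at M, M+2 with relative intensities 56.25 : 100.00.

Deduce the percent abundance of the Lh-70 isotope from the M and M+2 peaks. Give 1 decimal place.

36.0%

Write p for the Lh-70 fraction. I(M+2)/I(M) = [C(1,1)·p^0·(1−p)] / p^1 = 1·(1−p)/p = 100.00/56.25 = 1.7778
(1−p)/p = 1.7778/1 = 1.7778  ⇒  p = 1/(1 + 1.7778) = 0.3600
Lh-70: 36.0%, Lh-72: 64.0%.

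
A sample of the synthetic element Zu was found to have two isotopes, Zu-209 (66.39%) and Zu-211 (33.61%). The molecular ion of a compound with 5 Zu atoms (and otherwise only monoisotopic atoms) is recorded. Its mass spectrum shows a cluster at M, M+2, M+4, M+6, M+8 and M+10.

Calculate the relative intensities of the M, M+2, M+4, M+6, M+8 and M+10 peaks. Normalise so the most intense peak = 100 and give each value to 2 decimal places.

39.02 : 98.77 : 100.00 : 50.63 : 12.81 : 1.30

Each Zu atom is independently Zu-209 (p = 0.6639) or Zu-211 (q = 0.3361); the cluster is the binomial expansion (p + q)^5.
P(M) = 0.6639^5 = 0.128977
P(M+2) = 5 × 0.6639^4 × 0.3361^1 = 0.326474
P(M+4) = 10 × 0.6639^3 × 0.3361^2 = 0.330556
P(M+6) = 10 × 0.6639^2 × 0.3361^3 = 0.167344
P(M+8) = 5 × 0.6639^1 × 0.3361^4 = 0.042359
P(M+10) = 0.3361^5 = 0.004289
The M+4 peak is largest (0.330556); scaling to 100 gives 39.02 : 98.77 : 100.00 : 50.63 : 12.81 : 1.30.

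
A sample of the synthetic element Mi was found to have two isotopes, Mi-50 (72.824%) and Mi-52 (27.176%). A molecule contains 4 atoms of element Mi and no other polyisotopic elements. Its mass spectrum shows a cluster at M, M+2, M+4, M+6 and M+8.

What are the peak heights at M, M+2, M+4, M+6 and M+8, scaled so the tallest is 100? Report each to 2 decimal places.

66.99 : 100.00 : 55.98 : 13.93 : 1.30

Each Mi atom is independently Mi-50 (p = 0.72824) or Mi-52 (q = 0.27176); the cluster is the binomial expansion (p + q)^4.
P(M) = 0.72824^4 = 0.281254
P(M+2) = 4 × 0.72824^3 × 0.27176^1 = 0.419826
P(M+4) = 6 × 0.72824^2 × 0.27176^2 = 0.235002
P(M+6) = 4 × 0.72824^1 × 0.27176^3 = 0.058464
P(M+8) = 0.27176^4 = 0.005454
The M+2 peak is largest (0.419826); scaling to 100 gives 66.99 : 100.00 : 55.98 : 13.93 : 1.30.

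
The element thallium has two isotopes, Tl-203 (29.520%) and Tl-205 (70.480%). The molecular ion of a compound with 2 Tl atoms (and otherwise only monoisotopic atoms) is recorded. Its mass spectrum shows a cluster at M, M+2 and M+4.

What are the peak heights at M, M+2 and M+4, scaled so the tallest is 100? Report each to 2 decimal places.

17.54 : 83.77 : 100.00

The 2 Tl atoms are independent, so intensities follow the terms of (0.29520 + 0.70480)^2.
P(M) = 0.29520^2 = 0.087143
P(M+2) = 2 × 0.29520^1 × 0.70480^1 = 0.416114
P(M+4) = 0.70480^2 = 0.496743
The M+4 peak is largest (0.496743); scaling to 100 gives 17.54 : 83.77 : 100.00.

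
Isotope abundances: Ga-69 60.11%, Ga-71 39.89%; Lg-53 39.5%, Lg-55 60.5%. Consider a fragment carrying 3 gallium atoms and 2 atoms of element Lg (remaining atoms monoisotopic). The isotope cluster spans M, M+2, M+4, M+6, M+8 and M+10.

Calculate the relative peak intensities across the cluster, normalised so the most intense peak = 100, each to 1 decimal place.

Gallium pattern (n=3): 0.21719018 : 0.43239309 : 0.28694328 : 0.06347345
Element Lg pattern (n=2): 0.156025 : 0.47795 : 0.366025
Convolve the two distributions (both contribute in 2-u steps):
  M: 0.21719018×0.156025 = 0.033887
  M+2: 0.21719018×0.47795 + 0.43239309×0.156025 = 0.171270
  M+4: 0.21719018×0.366025 + 0.43239309×0.47795 + 0.28694328×0.156025 = 0.330930
  M+6: 0.43239309×0.366025 + 0.28694328×0.47795 + 0.06347345×0.156025 = 0.305315
  M+8: 0.28694328×0.366025 + 0.06347345×0.47795 = 0.135366
  M+10: 0.06347345×0.366025 = 0.023233
Scale to base peak (0.330930) = 100: 10.2 : 51.8 : 100.0 : 92.3 : 40.9 : 7.0

10.2 : 51.8 : 100.0 : 92.3 : 40.9 : 7.0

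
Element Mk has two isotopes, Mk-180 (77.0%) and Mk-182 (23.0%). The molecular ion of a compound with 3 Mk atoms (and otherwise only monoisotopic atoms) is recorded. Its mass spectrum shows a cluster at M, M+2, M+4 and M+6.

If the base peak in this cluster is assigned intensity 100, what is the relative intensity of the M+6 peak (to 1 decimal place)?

Binomial terms of (0.770 + 0.230)^3: M 0.4565, M+2 0.4091, M+4 0.1222, M+6 0.0122 → M is the base peak.
P(M) = C(3,0) × 0.770^3 × 0.230^0 = 1 × 0.456533 × 1.0000 = 0.456533 (base)
P(M+6) = C(3,3) × 0.770^0 × 0.230^3 = 1 × 1.0000 × 0.012167 = 0.012167
Relative intensity = 0.012167 / 0.456533 × 100 = 2.7

2.7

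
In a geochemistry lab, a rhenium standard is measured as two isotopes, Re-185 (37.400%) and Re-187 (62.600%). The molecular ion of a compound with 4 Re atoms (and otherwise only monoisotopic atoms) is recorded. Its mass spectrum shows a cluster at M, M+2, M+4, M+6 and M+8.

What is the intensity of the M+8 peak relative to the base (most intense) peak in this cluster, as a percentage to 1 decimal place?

(0.37400 + 0.62600)^4 gives M 0.0196, M+2 0.1310, M+4 0.3289, M+6 0.3670, M+8 0.1536; the largest is M+6.
P(M+6) = C(4,3) × 0.37400^1 × 0.62600^3 = 4 × 0.3740 × 0.24531438 = 0.366990 (base)
P(M+8) = C(4,4) × 0.37400^0 × 0.62600^4 = 1 × 1.0000 × 0.1535668 = 0.153567
Relative intensity = 0.153567 / 0.366990 × 100 = 41.8

41.8%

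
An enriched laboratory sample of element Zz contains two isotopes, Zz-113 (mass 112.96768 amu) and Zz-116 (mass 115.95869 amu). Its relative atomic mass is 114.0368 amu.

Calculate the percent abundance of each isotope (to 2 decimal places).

Zz-113: 64.26%, Zz-116: 35.74%

Let x be the fractional abundance of Zz-113; then Zz-116 has abundance 1 − x.
112.96768·x + 115.95869·(1 − x) = 114.0368
(112.96768 − 115.95869)·x = 114.0368 − 115.95869
x = -1.92189 / -2.99101 = 0.64256 → 64.26% Zz-113, 35.74% Zz-116.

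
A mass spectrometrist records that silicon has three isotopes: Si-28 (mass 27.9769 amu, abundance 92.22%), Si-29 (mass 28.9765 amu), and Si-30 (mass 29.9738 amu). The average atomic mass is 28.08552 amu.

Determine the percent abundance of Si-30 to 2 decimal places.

3.09%

Let x and y be the fractions of Si-29 and Si-30. Then x + y = 1 − 0.9222 = 0.0778 and 28.9765x + 29.9738y = 28.08552 − 0.9222×27.9769 = 2.28522282.
Substituting: 28.9765x + 29.9738(0.0778 − x) = 2.28522282
(28.9765 − 29.9738)x = -0.04673882  ⇒  x = 0.04687, y = 0.03093
Si-29: 4.69%, Si-30: 3.09%.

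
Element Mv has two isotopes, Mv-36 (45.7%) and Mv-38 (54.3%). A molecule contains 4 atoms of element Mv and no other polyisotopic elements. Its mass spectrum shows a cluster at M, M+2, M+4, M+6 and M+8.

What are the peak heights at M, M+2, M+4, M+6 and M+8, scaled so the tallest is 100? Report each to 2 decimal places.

The 4 Mv atoms are independent, so intensities follow the terms of (0.457 + 0.543)^4.
P(M) = 0.457^4 = 0.043618
P(M+2) = 4 × 0.457^3 × 0.543^1 = 0.207304
P(M+4) = 6 × 0.457^2 × 0.543^2 = 0.369474
P(M+6) = 4 × 0.457^1 × 0.543^3 = 0.292668
P(M+8) = 0.543^4 = 0.086936
The M+4 peak is largest (0.369474); scaling to 100 gives 11.81 : 56.11 : 100.00 : 79.21 : 23.53.

11.81 : 56.11 : 100.00 : 79.21 : 23.53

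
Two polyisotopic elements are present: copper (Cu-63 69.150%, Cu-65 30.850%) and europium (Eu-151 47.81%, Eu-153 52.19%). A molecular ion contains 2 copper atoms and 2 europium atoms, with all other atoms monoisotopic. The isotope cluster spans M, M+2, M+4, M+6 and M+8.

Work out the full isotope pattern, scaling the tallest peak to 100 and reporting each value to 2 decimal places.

Copper pattern (n=2): 0.47817225 : 0.4266555 : 0.09517225
Europium pattern (n=2): 0.22857961 : 0.49904078 : 0.27237961
Convolve the two distributions (both contribute in 2-u steps):
  M: 0.47817225×0.22857961 = 0.109300
  M+2: 0.47817225×0.49904078 + 0.4266555×0.22857961 = 0.336152
  M+4: 0.47817225×0.27237961 + 0.4266555×0.49904078 + 0.09517225×0.22857961 = 0.364917
  M+6: 0.4266555×0.27237961 + 0.09517225×0.49904078 = 0.163707
  M+8: 0.09517225×0.27237961 = 0.025923
Scale to base peak (0.364917) = 100: 29.95 : 92.12 : 100.00 : 44.86 : 7.10

29.95 : 92.12 : 100.00 : 44.86 : 7.10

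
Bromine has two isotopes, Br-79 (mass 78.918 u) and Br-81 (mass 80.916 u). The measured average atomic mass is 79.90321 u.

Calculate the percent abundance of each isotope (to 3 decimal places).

Br-79: 50.690%, Br-81: 49.310%

Writing the weighted mean with unknown fraction x of Br-79:
78.918·x + 80.916·(1 − x) = 79.90321
(78.918 − 80.916)·x = 79.90321 − 80.916
x = -1.01279 / -1.998 = 0.50690 → 50.690% Br-79, 49.310% Br-81.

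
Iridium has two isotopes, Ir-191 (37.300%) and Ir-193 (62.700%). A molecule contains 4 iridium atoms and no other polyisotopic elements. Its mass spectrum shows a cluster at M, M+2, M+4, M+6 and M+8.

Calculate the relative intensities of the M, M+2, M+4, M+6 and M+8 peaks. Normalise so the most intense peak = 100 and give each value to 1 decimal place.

5.3 : 35.4 : 89.2 : 100.0 : 42.0

Each Ir atom is independently Ir-191 (p = 0.37300) or Ir-193 (q = 0.62700); the cluster is the binomial expansion (p + q)^4.
P(M) = 0.37300^4 = 0.019357
P(M+2) = 4 × 0.37300^3 × 0.62700^1 = 0.130153
P(M+4) = 6 × 0.37300^2 × 0.62700^2 = 0.328174
P(M+6) = 4 × 0.37300^1 × 0.62700^3 = 0.367766
P(M+8) = 0.62700^4 = 0.154550
The M+6 peak is largest (0.367766); scaling to 100 gives 5.3 : 35.4 : 89.2 : 100.0 : 42.0.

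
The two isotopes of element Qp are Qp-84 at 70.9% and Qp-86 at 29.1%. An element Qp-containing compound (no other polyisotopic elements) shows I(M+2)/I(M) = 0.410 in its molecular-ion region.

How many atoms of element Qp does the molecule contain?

With n Qp atoms, P(M+2)/P(M) = C(n,1)·p^(n−1)q / p^n = n·q/p = n · 0.291/0.709.
n = 0.410 × 0.709/0.291 = 1.00 ≈ 1

1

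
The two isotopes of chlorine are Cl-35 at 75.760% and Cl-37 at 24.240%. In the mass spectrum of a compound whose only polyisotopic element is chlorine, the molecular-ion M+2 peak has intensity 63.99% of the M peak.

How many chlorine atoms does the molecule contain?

For n independent Cl atoms, I(M+2)/I(M) = n · (abundance Cl-37) / (abundance Cl-35) = n · 0.24240/0.75760.
n = 0.6399 × 0.75760/0.24240 = 2.00 ≈ 2

2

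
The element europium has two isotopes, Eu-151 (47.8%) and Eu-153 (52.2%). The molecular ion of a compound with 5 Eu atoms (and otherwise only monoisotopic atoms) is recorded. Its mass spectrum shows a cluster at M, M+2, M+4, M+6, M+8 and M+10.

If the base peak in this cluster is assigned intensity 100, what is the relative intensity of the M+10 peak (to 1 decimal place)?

Term probabilities: M 0.0250, M+2 0.1363, M+4 0.2976, M+6 0.3250, M+8 0.1775, M+10 0.0388. Base peak = M+6.
P(M+6) = C(5,3) × 0.478^2 × 0.522^3 = 10 × 0.228484 × 0.14223665 = 0.324988 (base)
P(M+10) = C(5,5) × 0.478^0 × 0.522^5 = 1 × 1.0000 × 0.03875721 = 0.038757
Relative intensity = 0.038757 / 0.324988 × 100 = 11.9

11.9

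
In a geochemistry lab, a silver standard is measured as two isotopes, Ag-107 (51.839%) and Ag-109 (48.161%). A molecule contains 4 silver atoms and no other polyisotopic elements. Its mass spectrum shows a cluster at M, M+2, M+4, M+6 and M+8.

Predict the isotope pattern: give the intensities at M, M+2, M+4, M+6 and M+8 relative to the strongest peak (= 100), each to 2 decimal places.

19.31 : 71.76 : 100.00 : 61.94 : 14.39

Expanding (0.51839 + 0.48161)^4:
P(M) = 0.51839^4 = 0.072215
P(M+2) = 4 × 0.51839^3 × 0.48161^1 = 0.268365
P(M+4) = 6 × 0.51839^2 × 0.48161^2 = 0.373986
P(M+6) = 4 × 0.51839^1 × 0.48161^3 = 0.231634
P(M+8) = 0.48161^4 = 0.053800
The M+4 peak is largest (0.373986); scaling to 100 gives 19.31 : 71.76 : 100.00 : 61.94 : 14.39.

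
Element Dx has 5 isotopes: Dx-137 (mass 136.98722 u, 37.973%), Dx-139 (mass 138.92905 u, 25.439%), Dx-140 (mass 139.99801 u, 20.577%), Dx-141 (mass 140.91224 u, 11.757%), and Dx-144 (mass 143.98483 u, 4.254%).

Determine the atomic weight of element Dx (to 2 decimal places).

138.86 u

The abundance-weighted mean is 0.37973 × 136.98722 + 0.25439 × 138.92905 + 0.20577 × 139.99801 + 0.11757 × 140.91224 + 0.04254 × 143.98483
= 52.018157 + 35.342161 + 28.807391 + 16.567052 + 6.125115 = 138.859876 u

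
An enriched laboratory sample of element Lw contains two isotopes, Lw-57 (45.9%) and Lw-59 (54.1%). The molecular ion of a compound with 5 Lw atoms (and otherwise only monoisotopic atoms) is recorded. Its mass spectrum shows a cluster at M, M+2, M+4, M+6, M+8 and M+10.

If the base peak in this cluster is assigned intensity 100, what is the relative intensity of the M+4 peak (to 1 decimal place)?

Binomial terms of (0.459 + 0.541)^5: M 0.0204, M+2 0.1201, M+4 0.2830, M+6 0.3336, M+8 0.1966, M+10 0.0463 → M+6 is the base peak.
P(M+6) = C(5,3) × 0.459^2 × 0.541^3 = 10 × 0.210681 × 0.15834042 = 0.333593 (base)
P(M+4) = C(5,2) × 0.459^3 × 0.541^2 = 10 × 0.09670258 × 0.292681 = 0.283030
Relative intensity = 0.283030 / 0.333593 × 100 = 84.8

84.8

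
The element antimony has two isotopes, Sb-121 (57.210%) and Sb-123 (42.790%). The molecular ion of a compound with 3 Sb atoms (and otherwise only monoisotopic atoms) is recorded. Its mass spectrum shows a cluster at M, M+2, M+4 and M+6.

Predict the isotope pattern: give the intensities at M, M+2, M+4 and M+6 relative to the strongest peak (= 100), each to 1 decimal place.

The 3 Sb atoms are independent, so intensities follow the terms of (0.57210 + 0.42790)^3.
P(M) = 0.57210^3 = 0.187247
P(M+2) = 3 × 0.57210^2 × 0.42790^1 = 0.420153
P(M+4) = 3 × 0.57210^1 × 0.42790^2 = 0.314252
P(M+6) = 0.42790^3 = 0.078348
The M+2 peak is largest (0.420153); scaling to 100 gives 44.6 : 100.0 : 74.8 : 18.6.

44.6 : 100.0 : 74.8 : 18.6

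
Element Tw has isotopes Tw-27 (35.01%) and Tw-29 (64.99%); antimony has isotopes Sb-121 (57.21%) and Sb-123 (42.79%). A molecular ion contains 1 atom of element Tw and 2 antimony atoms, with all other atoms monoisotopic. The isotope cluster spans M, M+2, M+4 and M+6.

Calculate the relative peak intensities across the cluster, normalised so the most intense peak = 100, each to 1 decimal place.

29.8 : 100.0 : 99.5 : 31.0

Element Tw pattern (n=1): 0.3501 : 0.6499
Antimony pattern (n=2): 0.32729841 : 0.48960318 : 0.18309841
Convolve the two distributions (both contribute in 2-u steps):
  M: 0.3501×0.32729841 = 0.114587
  M+2: 0.3501×0.48960318 + 0.6499×0.32729841 = 0.384121
  M+4: 0.3501×0.18309841 + 0.6499×0.48960318 = 0.382296
  M+6: 0.6499×0.18309841 = 0.118996
Scale to base peak (0.384121) = 100: 29.8 : 100.0 : 99.5 : 31.0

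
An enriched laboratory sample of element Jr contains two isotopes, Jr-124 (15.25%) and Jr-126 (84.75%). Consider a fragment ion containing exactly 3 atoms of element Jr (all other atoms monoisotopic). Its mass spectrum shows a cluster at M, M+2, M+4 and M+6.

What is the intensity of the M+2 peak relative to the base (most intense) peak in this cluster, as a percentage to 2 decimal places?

Binomial terms of (0.1525 + 0.8475)^3: M 0.0035, M+2 0.0591, M+4 0.3286, M+6 0.6087 → M+6 is the base peak.
P(M+6) = C(3,3) × 0.1525^0 × 0.8475^3 = 1 × 1.0000 × 0.60872217 = 0.608722 (base)
P(M+2) = C(3,1) × 0.1525^2 × 0.8475^1 = 3 × 0.02325625 × 0.8475 = 0.059129
Relative intensity = 0.059129 / 0.608722 × 100 = 9.71

9.71%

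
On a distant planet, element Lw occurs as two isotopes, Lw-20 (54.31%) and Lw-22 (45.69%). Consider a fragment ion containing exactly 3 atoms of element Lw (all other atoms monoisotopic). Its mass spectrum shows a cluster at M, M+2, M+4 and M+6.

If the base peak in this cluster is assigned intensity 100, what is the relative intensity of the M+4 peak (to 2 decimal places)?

Term probabilities: M 0.1602, M+2 0.4043, M+4 0.3401, M+6 0.0954. Base peak = M+2.
P(M+2) = C(3,1) × 0.5431^2 × 0.4569^1 = 3 × 0.29495761 × 0.4569 = 0.404298 (base)
P(M+4) = C(3,2) × 0.5431^1 × 0.4569^2 = 3 × 0.5431 × 0.20875761 = 0.340129
Relative intensity = 0.340129 / 0.404298 × 100 = 84.13

84.13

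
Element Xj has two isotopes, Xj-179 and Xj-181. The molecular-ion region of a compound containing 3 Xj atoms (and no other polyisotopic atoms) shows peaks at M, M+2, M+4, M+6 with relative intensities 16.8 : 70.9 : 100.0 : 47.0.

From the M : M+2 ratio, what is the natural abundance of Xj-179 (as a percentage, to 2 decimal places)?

41.55%

If p is the fraction of Xj that is Xj-179, then I(M+2)/I(M) = [C(3,1)·p^2·(1−p)] / p^3 = 3·(1−p)/p = 70.9/16.8 = 4.2202
(1−p)/p = 4.2202/3 = 1.4067  ⇒  p = 1/(1 + 1.4067) = 0.4155
Xj-179: 41.55%, Xj-181: 58.45%.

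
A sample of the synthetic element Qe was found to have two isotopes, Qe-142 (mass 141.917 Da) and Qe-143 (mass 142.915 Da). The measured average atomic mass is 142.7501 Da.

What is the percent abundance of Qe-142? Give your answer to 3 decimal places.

Writing the weighted mean with unknown fraction x of Qe-142:
141.917·x + 142.915·(1 − x) = 142.7501
(141.917 − 142.915)·x = 142.7501 − 142.915
x = -0.1649 / -0.998 = 0.16523 → 16.523% Qe-142, 83.477% Qe-143.

16.523%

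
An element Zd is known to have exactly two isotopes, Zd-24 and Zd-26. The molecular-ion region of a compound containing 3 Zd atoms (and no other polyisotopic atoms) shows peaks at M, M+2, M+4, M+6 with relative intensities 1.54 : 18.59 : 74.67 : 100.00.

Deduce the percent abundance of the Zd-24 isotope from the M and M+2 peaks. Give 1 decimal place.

Write p for the Zd-24 fraction. I(M+2)/I(M) = [C(3,1)·p^2·(1−p)] / p^3 = 3·(1−p)/p = 18.59/1.54 = 12.0714
(1−p)/p = 12.0714/3 = 4.0238  ⇒  p = 1/(1 + 4.0238) = 0.1991
Zd-24: 19.9%, Zd-26: 80.1%.

19.9%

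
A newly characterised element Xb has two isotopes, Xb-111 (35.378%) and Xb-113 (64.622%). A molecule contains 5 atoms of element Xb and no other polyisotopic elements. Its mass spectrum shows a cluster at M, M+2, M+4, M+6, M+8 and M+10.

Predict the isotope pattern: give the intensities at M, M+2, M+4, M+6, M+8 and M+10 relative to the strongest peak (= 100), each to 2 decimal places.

Expanding (0.35378 + 0.64622)^5:
P(M) = 0.35378^5 = 0.005542
P(M+2) = 5 × 0.35378^4 × 0.64622^1 = 0.050615
P(M+4) = 10 × 0.35378^3 × 0.64622^2 = 0.184910
P(M+6) = 10 × 0.35378^2 × 0.64622^3 = 0.337760
P(M+8) = 5 × 0.35378^1 × 0.64622^4 = 0.308478
P(M+10) = 0.64622^5 = 0.112694
The M+6 peak is largest (0.337760); scaling to 100 gives 1.64 : 14.99 : 54.75 : 100.00 : 91.33 : 33.37.

1.64 : 14.99 : 54.75 : 100.00 : 91.33 : 33.37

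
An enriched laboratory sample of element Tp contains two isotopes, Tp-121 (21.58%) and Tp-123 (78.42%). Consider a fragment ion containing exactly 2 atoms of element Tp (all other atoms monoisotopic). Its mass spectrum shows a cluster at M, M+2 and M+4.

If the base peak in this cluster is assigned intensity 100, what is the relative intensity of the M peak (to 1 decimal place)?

7.6

Term probabilities: M 0.0466, M+2 0.3385, M+4 0.6150. Base peak = M+4.
P(M+4) = C(2,2) × 0.2158^0 × 0.7842^2 = 1 × 1.0000 × 0.61496964 = 0.614970 (base)
P(M) = C(2,0) × 0.2158^2 × 0.7842^0 = 1 × 0.04656964 × 1.0000 = 0.046570
Relative intensity = 0.046570 / 0.614970 × 100 = 7.6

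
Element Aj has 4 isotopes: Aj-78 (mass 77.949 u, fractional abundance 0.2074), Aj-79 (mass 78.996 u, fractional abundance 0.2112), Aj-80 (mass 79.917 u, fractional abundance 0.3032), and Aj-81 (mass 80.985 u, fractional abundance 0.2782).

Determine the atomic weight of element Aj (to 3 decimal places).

79.611 u

Average mass = Σ (abundance × isotope mass) = 0.2074 × 77.949 + 0.2112 × 78.996 + 0.3032 × 79.917 + 0.2782 × 80.985
= 16.1666 + 16.6840 + 24.2308 + 22.5300 = 79.6114 u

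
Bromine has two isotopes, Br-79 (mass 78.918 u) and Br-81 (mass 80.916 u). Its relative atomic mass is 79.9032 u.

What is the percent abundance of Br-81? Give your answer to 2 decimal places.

49.31%

With x = fraction of Br-79 (so Br-81 is 1 − x):
78.918·x + 80.916·(1 − x) = 79.9032
(78.918 − 80.916)·x = 79.9032 − 80.916
x = -1.0128 / -1.998 = 0.50691 → 50.69% Br-79, 49.31% Br-81.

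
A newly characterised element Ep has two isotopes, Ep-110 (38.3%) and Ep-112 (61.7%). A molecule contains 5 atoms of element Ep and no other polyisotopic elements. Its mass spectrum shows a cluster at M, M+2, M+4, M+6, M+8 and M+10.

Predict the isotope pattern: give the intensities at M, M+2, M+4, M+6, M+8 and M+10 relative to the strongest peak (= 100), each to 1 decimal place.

2.4 : 19.3 : 62.1 : 100.0 : 80.5 : 26.0

Each Ep atom is independently Ep-110 (p = 0.383) or Ep-112 (q = 0.617); the cluster is the binomial expansion (p + q)^5.
P(M) = 0.383^5 = 0.008241
P(M+2) = 5 × 0.383^4 × 0.617^1 = 0.066382
P(M+4) = 10 × 0.383^3 × 0.617^2 = 0.213878
P(M+6) = 10 × 0.383^2 × 0.617^3 = 0.344551
P(M+8) = 5 × 0.383^1 × 0.617^4 = 0.277530
P(M+10) = 0.617^5 = 0.089418
The M+6 peak is largest (0.344551); scaling to 100 gives 2.4 : 19.3 : 62.1 : 100.0 : 80.5 : 26.0.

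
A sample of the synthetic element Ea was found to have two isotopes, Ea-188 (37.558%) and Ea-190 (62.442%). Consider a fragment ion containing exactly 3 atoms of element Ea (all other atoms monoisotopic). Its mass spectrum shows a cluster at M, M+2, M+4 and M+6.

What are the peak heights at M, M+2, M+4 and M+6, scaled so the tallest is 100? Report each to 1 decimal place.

12.1 : 60.1 : 100.0 : 55.4

The 3 Ea atoms are independent, so intensities follow the terms of (0.37558 + 0.62442)^3.
P(M) = 0.37558^3 = 0.052979
P(M+2) = 3 × 0.37558^2 × 0.62442^1 = 0.264243
P(M+4) = 3 × 0.37558^1 × 0.62442^2 = 0.439316
P(M+6) = 0.62442^3 = 0.243462
The M+4 peak is largest (0.439316); scaling to 100 gives 12.1 : 60.1 : 100.0 : 55.4.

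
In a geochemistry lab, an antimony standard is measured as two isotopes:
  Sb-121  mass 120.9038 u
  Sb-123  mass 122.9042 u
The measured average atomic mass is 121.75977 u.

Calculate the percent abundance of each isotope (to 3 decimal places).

Sb-121: 57.210%, Sb-123: 42.790%

Writing the weighted mean with unknown fraction x of Sb-121:
120.9038·x + 122.9042·(1 − x) = 121.75977
(120.9038 − 122.9042)·x = 121.75977 − 122.9042
x = -1.14443 / -2.0004 = 0.57210 → 57.210% Sb-121, 42.790% Sb-123.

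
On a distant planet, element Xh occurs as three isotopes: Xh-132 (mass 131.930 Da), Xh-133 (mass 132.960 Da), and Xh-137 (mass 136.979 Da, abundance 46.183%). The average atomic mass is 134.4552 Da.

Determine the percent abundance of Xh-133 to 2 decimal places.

18.78%

The remaining 53.817% is split between Xh-132 (fraction x) and Xh-133 (fraction 0.53817 − x).
Substituting: 131.930x + 132.960(0.53817 − x) = 71.19418843
(131.930 − 132.960)x = -0.36089477  ⇒  x = 0.35038, y = 0.18779
Xh-132: 35.04%, Xh-133: 18.78%.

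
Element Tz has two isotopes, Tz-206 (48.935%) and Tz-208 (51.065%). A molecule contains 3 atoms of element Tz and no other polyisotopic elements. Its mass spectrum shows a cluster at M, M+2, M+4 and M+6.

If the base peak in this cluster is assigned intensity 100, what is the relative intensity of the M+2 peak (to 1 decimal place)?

95.8

Term probabilities: M 0.1172, M+2 0.3668, M+4 0.3828, M+6 0.1332. Base peak = M+4.
P(M+4) = C(3,2) × 0.48935^1 × 0.51065^2 = 3 × 0.48935 × 0.26076342 = 0.382814 (base)
P(M+2) = C(3,1) × 0.48935^2 × 0.51065^1 = 3 × 0.23946342 × 0.51065 = 0.366846
Relative intensity = 0.366846 / 0.382814 × 100 = 95.8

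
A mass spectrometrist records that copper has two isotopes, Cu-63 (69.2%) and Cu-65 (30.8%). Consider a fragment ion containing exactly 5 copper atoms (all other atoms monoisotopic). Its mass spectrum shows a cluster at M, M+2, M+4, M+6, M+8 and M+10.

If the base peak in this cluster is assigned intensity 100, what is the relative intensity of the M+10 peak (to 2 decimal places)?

Term probabilities: M 0.1587, M+2 0.3531, M+4 0.3144, M+6 0.1399, M+8 0.0311, M+10 0.0028. Base peak = M+2.
P(M+2) = C(5,1) × 0.692^4 × 0.308^1 = 5 × 0.22931073 × 0.3080 = 0.353139 (base)
P(M+10) = C(5,5) × 0.692^0 × 0.308^5 = 1 × 1.0000 × 0.00277175 = 0.002772
Relative intensity = 0.002772 / 0.353139 × 100 = 0.78

0.78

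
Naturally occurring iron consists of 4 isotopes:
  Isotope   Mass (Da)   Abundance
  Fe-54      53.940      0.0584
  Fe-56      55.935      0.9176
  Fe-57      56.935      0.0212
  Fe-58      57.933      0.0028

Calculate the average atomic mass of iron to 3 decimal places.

55.845 Da

Ar = Σ fᵢ·mᵢ = 0.0584 × 53.940 + 0.9176 × 55.935 + 0.0212 × 56.935 + 0.0028 × 57.933
= 3.1501 + 51.3260 + 1.2070 + 0.1622 = 55.8453 Da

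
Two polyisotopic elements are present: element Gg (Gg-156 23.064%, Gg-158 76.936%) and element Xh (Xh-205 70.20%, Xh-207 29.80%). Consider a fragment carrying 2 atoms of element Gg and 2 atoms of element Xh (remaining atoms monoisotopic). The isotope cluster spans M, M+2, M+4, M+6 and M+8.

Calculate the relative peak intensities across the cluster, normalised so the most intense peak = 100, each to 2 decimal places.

Element Gg pattern (n=2): 0.05319481 : 0.35489038 : 0.59191481
Element Xh pattern (n=2): 0.492804 : 0.418392 : 0.088804
Convolve the two distributions (both contribute in 2-u steps):
  M: 0.05319481×0.492804 = 0.026215
  M+2: 0.05319481×0.418392 + 0.35489038×0.492804 = 0.197148
  M+4: 0.05319481×0.088804 + 0.35489038×0.418392 + 0.59191481×0.492804 = 0.444905
  M+6: 0.35489038×0.088804 + 0.59191481×0.418392 = 0.279168
  M+8: 0.59191481×0.088804 = 0.052564
Scale to base peak (0.444905) = 100: 5.89 : 44.31 : 100.00 : 62.75 : 11.81

5.89 : 44.31 : 100.00 : 62.75 : 11.81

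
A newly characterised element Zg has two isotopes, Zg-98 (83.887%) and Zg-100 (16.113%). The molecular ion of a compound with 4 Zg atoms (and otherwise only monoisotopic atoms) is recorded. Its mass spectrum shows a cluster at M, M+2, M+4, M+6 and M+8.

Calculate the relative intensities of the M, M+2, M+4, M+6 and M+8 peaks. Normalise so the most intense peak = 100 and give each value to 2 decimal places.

100.00 : 76.83 : 22.14 : 2.83 : 0.14

Expanding (0.83887 + 0.16113)^4:
P(M) = 0.83887^4 = 0.495198
P(M+2) = 4 × 0.83887^3 × 0.16113^1 = 0.380470
P(M+4) = 6 × 0.83887^2 × 0.16113^2 = 0.109621
P(M+6) = 4 × 0.83887^1 × 0.16113^3 = 0.014037
P(M+8) = 0.16113^4 = 0.000674
The M peak is largest (0.495198); scaling to 100 gives 100.00 : 76.83 : 22.14 : 2.83 : 0.14.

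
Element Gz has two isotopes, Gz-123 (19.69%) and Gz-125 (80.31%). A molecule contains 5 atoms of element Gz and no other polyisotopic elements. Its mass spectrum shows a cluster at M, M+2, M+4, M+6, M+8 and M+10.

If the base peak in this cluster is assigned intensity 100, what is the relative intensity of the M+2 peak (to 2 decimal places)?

Term probabilities: M 0.0003, M+2 0.0060, M+4 0.0492, M+6 0.2008, M+8 0.4095, M+10 0.3341. Base peak = M+8.
P(M+8) = C(5,4) × 0.1969^1 × 0.8031^4 = 5 × 0.1969 × 0.4159858 = 0.409538 (base)
P(M+2) = C(5,1) × 0.1969^4 × 0.8031^1 = 5 × 0.00150308 × 0.8031 = 0.006036
Relative intensity = 0.006036 / 0.409538 × 100 = 1.47

1.47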